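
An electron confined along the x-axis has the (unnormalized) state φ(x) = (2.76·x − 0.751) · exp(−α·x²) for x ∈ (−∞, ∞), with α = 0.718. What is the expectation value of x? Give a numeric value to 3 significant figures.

-0.449

⟨x⟩ = ∫ x·|φ|² dx / ∫|φ|² dx (integrals over the domain).
Expand each integrand as polynomial × e^(−2αx²) and use ∫x^(2j)·e^(−2αx²) dx = (2j−1)!!/(4α)^j · √(π/(2α)), odd powers → 0; here √(π/(2α)) = 1.4791.
State is unnormalized: ∫|φ|² dx = 4.7573, and ∫φ*·x·φ dx = -2.1350, so ⟨x⟩ = -2.1350 / 4.7573.
⟨x⟩ = -0.44878.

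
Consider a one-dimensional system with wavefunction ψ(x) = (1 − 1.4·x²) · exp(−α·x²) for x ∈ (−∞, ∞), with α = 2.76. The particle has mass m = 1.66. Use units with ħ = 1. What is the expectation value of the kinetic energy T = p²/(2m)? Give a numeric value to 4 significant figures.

T = −(ħ²/2m) d²/dx², so ⟨T⟩ = −(ħ²/2m) ∫ ψ*·ψ'' dx / ∫|ψ|² dx; with m = 1.66.
Expand each integrand as polynomial × e^(−2αx²) and use ∫x^(2j)·e^(−2αx²) dx = (2j−1)!!/(4α)^j · √(π/(2α)), odd powers → 0; here √(π/(2α)) = 0.75441. Differentiate with the product rule, d/dx e^(−αx²) = −2αx·e^(−αx²).
State is unnormalized: ∫|ψ|² dx = 0.59947, and ∫ψ*·(−ħ²/2m · ψ'') dx = 0.85682, so ⟨T⟩ = 0.85682 / 0.59947.
⟨T⟩ = 1.4293.

1.429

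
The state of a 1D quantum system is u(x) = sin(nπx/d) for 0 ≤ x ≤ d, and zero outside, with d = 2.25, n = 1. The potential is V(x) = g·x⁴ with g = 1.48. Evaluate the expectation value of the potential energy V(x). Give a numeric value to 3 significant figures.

4.33

⟨V⟩ = ∫ V(x)·|u|² dx / ∫|u|² dx.
With sin²θ = (1 − cos2θ)/2 on 0 ≤ x ≤ d: ∫sin²(nπx/d) dx = d/2, ∫x·sin²(nπx/d) dx = d²/4, ∫x²·sin²(nπx/d) dx = d³·(1/6 − 1/(4n²π²)); higher powers xᵏ the same way, integrating xᵏ·cos(2nπx/d) by parts.
State is unnormalized: ∫|u|² dx = 1.1250, and ∫u*·V(x)·u dx = 4.8679, so ⟨V⟩ = 4.8679 / 1.1250.
⟨V⟩ = 4.3271.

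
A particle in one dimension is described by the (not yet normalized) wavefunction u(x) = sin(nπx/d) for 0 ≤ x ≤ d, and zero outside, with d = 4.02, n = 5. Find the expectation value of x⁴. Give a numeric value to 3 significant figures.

51.2

⟨x⁴⟩ = ∫ x⁴·|u|² dx / ∫|u|² dx (integrals over the domain).
With sin²θ = (1 − cos2θ)/2 on 0 ≤ x ≤ d: ∫sin²(nπx/d) dx = d/2, ∫x·sin²(nπx/d) dx = d²/4, ∫x²·sin²(nπx/d) dx = d³·(1/6 − 1/(4n²π²)); higher powers xᵏ the same way, integrating xᵏ·cos(2nπx/d) by parts.
State is unnormalized: ∫|u|² dx = 2.0100, and ∫u*·x⁴·u dx = 102.87, so ⟨x⁴⟩ = 102.87 / 2.0100.
⟨x⁴⟩ = 51.180.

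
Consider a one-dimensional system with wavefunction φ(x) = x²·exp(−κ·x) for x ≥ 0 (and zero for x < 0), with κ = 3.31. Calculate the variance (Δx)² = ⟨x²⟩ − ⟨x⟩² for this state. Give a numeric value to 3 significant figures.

0.114

Compute ⟨x⟩ and ⟨x²⟩ separately, then (Δx)² = ⟨x²⟩ − ⟨x⟩².
Every integrand reduces to terms xʲ·e^(−2κx) on [0, ∞); use ∫₀^∞ xʲ·e^(−2κx) dx = j!/(2κ)^(j+1).
Normalization: ∫|φ|² dx = 0.0018876.
⟨x⟩ = 0.75529 and ⟨x²⟩ = 0.68455.
(Δx)² = 0.68455 − (0.75529)² = 0.11409.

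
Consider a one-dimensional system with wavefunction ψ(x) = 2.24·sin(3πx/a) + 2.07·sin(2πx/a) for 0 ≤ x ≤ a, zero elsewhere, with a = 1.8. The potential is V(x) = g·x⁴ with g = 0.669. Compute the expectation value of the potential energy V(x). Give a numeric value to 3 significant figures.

⟨V⟩ = ∫ V(x)·|ψ|² dx / ∫|ψ|² dx.
On 0 ≤ x ≤ a (j ≠ l): ∫sin²(jπx/a) dx = a/2, ∫sin(jπx/a)·sin(lπx/a) dx = 0; diagonal moments ∫x·sin²(jπx/a) dx = a²/4, ∫x²·sin²(jπx/a) dx = a³·(1/6 − 1/(4j²π²)); cross terms ∫x·sin(jπx/a)·sin(lπx/a) dx = 0 for j + l even and −4jla²/(π²(j² − l²)²) for j + l odd, ∫x²·sin(jπx/a)·sin(lπx/a) dx = (−1)^(j+l)·4jla³/(π²(j² − l²)²); higher powers the same way via product-to-sum and parts.
State is unnormalized: ∫|ψ|² dx = 8.3723, and ∫ψ*·V(x)·ψ dx = 2.3617, so ⟨V⟩ = 2.3617 / 8.3723.
⟨V⟩ = 0.28208.

0.282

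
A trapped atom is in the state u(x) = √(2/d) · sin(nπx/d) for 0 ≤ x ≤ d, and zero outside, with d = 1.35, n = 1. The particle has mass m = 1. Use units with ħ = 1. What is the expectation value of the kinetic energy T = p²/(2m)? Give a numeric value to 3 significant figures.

T = −(ħ²/2m) d²/dx², so ⟨T⟩ = −(ħ²/2m) ∫ u*·u'' dx; with m = 1.
d/dx sin(nπx/d) = (nπ/d)·cos(nπx/d) and d²/dx² sin(nπx/d) = −(nπ/d)²·sin(nπx/d); on 0 ≤ x ≤ d, ∫sin²(nπx/d) dx = d/2 and ∫sin(nπx/d)·cos(nπx/d) dx = 0.
⟨T⟩ = 2.7077.

2.71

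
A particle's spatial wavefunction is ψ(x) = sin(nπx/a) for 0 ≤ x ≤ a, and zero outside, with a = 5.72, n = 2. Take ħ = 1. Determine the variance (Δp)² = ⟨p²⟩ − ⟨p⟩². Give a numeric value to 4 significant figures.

1.207

Compute ⟨p⟩ and ⟨p²⟩ separately; (Δp)² = ⟨p²⟩ − ⟨p⟩².
d/dx sin(nπx/a) = (nπ/a)·cos(nπx/a) and d²/dx² sin(nπx/a) = −(nπ/a)²·sin(nπx/a); on 0 ≤ x ≤ a, ∫sin²(nπx/a) dx = a/2 and ∫sin(nπx/a)·cos(nπx/a) dx = 0.
Normalization: ∫|ψ|² dx = 2.8600.
⟨p⟩ = 0.0000 and ⟨p²⟩ = 1.2066.
(Δp)² = 1.2066 − (0.0000)² = 1.2066.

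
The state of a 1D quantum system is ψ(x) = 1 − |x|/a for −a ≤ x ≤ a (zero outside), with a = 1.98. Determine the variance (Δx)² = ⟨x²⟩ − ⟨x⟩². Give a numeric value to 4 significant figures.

Compute ⟨x⟩ and ⟨x²⟩ separately, then (Δx)² = ⟨x²⟩ − ⟨x⟩².
ψ is even, so ∫ over [−a, a] = 2∫₀ᵃ with ψ = 1 − x/a there: ∫₀ᵃ (1 − x/a)² dx = a/3, ∫₀ᵃ x²(1 − x/a)² dx = a³/30, ∫₀ᵃ x⁴(1 − x/a)² dx = a⁵/105.
Normalization: ∫|ψ|² dx = 1.3200.
⟨x⟩ = 0.0000 and ⟨x²⟩ = 0.39204.
(Δx)² = 0.39204 − (0.0000)² = 0.39204.

0.3920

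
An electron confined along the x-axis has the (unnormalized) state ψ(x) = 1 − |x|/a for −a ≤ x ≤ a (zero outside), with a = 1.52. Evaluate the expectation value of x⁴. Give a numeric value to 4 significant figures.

0.1525

⟨x⁴⟩ = ∫ x⁴·|ψ|² dx / ∫|ψ|² dx (integrals over the domain).
ψ is even, so ∫ over [−a, a] = 2∫₀ᵃ with ψ = 1 − x/a there: ∫₀ᵃ (1 − x/a)² dx = a/3, ∫₀ᵃ x²(1 − x/a)² dx = a³/30, ∫₀ᵃ x⁴(1 − x/a)² dx = a⁵/105.
State is unnormalized: ∫|ψ|² dx = 1.0133, and ∫ψ*·x⁴·ψ dx = 0.15455, so ⟨x⁴⟩ = 0.15455 / 1.0133.
⟨x⁴⟩ = 0.15251.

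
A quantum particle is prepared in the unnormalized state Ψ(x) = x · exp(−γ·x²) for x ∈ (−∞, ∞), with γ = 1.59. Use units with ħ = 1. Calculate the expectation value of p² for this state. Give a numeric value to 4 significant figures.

p² Ψ = −ħ² d²Ψ/dx²; ⟨p²⟩ = −ħ² ∫ Ψ*·Ψ'' dx / ∫|Ψ|² dx.
Expand each integrand as polynomial × e^(−2γx²) and use ∫x^(2j)·e^(−2γx²) dx = (2j−1)!!/(4γ)^j · √(π/(2γ)), odd powers → 0; here √(π/(2γ)) = 0.99394. Differentiate with the product rule, d/dx e^(−γx²) = −2γx·e^(−γx²).
State is unnormalized: ∫|Ψ|² dx = 0.15628, and ∫Ψ*·(−ħ² Ψ'') dx = 0.74546, so ⟨p²⟩ = 0.74546 / 0.15628.
⟨p²⟩ = 4.7700.

4.770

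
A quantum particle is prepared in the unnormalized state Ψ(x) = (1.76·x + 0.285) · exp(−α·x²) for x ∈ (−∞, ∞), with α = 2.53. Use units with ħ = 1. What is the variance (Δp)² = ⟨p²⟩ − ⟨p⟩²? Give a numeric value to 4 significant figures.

Compute ⟨p⟩ and ⟨p²⟩ separately; (Δp)² = ⟨p²⟩ − ⟨p⟩².
Expand each integrand as polynomial × e^(−2αx²) and use ∫x^(2j)·e^(−2αx²) dx = (2j−1)!!/(4α)^j · √(π/(2α)), odd powers → 0; here √(π/(2α)) = 0.78795. Differentiate with the product rule, d/dx e^(−αx²) = −2αx·e^(−αx²).
Normalization: ∫|Ψ|² dx = 0.30518.
⟨p⟩ = 0.0000 and ⟨p²⟩ = 6.5288.
(Δp)² = 6.5288 − (0.0000)² = 6.5288.

6.529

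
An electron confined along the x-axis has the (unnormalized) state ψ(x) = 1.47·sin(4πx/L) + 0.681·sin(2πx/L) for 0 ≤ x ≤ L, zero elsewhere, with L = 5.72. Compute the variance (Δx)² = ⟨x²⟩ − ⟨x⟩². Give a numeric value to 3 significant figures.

Compute ⟨x⟩ and ⟨x²⟩ separately, then (Δx)² = ⟨x²⟩ − ⟨x⟩².
On 0 ≤ x ≤ L (j ≠ l): ∫sin²(jπx/L) dx = L/2, ∫sin(jπx/L)·sin(lπx/L) dx = 0; diagonal moments ∫x·sin²(jπx/L) dx = L²/4, ∫x²·sin²(jπx/L) dx = L³·(1/6 − 1/(4j²π²)); cross terms ∫x·sin(jπx/L)·sin(lπx/L) dx = 0 for j + l even and −4jlL²/(π²(j² − l²)²) for j + l odd, ∫x²·sin(jπx/L)·sin(lπx/L) dx = (−1)^(j+l)·4jlL³/(π²(j² − l²)²); higher powers the same way via product-to-sum and parts.
Normalization: ∫|ψ|² dx = 7.5065.
⟨x⟩ = 2.8600 and ⟨x²⟩ = 11.872.
(Δx)² = 11.872 − (2.8600)² = 3.6919.

3.69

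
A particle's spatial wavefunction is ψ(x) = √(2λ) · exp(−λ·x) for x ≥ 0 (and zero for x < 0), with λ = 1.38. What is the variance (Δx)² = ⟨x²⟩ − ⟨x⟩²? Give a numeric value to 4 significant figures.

0.1313

Compute ⟨x⟩ and ⟨x²⟩ separately, then (Δx)² = ⟨x²⟩ − ⟨x⟩².
Every integrand reduces to terms xʲ·e^(−2λx) on [0, ∞); use ∫₀^∞ xʲ·e^(−2λx) dx = j!/(2λ)^(j+1).
⟨x⟩ = 0.36232 and ⟨x²⟩ = 0.26255.
(Δx)² = 0.26255 − (0.36232)² = 0.13127.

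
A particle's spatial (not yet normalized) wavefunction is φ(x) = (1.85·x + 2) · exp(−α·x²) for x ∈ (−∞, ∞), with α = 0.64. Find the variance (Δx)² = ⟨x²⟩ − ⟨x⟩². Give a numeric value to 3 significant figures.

0.293

Compute ⟨x⟩ and ⟨x²⟩ separately, then (Δx)² = ⟨x²⟩ − ⟨x⟩².
Expand each integrand as polynomial × e^(−2αx²) and use ∫x^(2j)·e^(−2αx²) dx = (2j−1)!!/(4α)^j · √(π/(2α)), odd powers → 0; here √(π/(2α)) = 1.5666.
Normalization: ∫|φ|² dx = 8.3610.
⟨x⟩ = 0.54163 and ⟨x²⟩ = 0.58633.
(Δx)² = 0.58633 − (0.54163)² = 0.29297.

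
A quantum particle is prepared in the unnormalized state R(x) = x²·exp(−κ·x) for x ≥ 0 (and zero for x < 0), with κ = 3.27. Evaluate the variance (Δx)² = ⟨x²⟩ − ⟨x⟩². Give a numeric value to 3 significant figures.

Compute ⟨x⟩ and ⟨x²⟩ separately, then (Δx)² = ⟨x²⟩ − ⟨x⟩².
Every integrand reduces to terms xʲ·e^(−2κx) on [0, ∞); use ∫₀^∞ xʲ·e^(−2κx) dx = j!/(2κ)^(j+1).
Normalization: ∫|R|² dx = 0.0020060.
⟨x⟩ = 0.76453 and ⟨x²⟩ = 0.70140.
(Δx)² = 0.70140 − (0.76453)² = 0.11690.

0.117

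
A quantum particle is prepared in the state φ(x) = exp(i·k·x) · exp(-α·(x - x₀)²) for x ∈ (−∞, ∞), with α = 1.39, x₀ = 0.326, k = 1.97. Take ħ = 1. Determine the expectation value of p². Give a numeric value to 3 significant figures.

5.27

p² φ = −ħ² d²φ/dx²; ⟨p²⟩ = −ħ² ∫ φ*·φ'' dx / ∫|φ|² dx.
Gaussian moments (u = x − x₀): ∫u^(2j)·e^(−2αu²) du = (2j−1)!!/(4α)^j · √(π/(2α)), odd powers integrate to 0; here √(π/(2α)) = 1.0630. Derivatives: φ′ = (ik − 2αu)·φ, φ″ = ((ik − 2αu)² − 2α)·φ; the odd-in-u pieces drop out.
State is unnormalized: ∫|φ|² dx = 1.0630, and ∫φ*·(−ħ² φ'') dx = 5.6032, so ⟨p²⟩ = 5.6032 / 1.0630.
⟨p²⟩ = 5.2709.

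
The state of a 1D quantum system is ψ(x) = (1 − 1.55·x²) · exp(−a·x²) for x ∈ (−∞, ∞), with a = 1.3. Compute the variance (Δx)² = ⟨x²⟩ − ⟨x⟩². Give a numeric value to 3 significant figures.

Compute ⟨x⟩ and ⟨x²⟩ separately, then (Δx)² = ⟨x²⟩ − ⟨x⟩².
Expand each integrand as polynomial × e^(−2ax²) and use ∫x^(2j)·e^(−2ax²) dx = (2j−1)!!/(4a)^j · √(π/(2a)), odd powers → 0; here √(π/(2a)) = 1.0992.
Normalization: ∫|ψ|² dx = 0.73692.
⟨x⟩ = 0.0000 and ⟨x²⟩ = 0.15613.
(Δx)² = 0.15613 − (0.0000)² = 0.15613.

0.156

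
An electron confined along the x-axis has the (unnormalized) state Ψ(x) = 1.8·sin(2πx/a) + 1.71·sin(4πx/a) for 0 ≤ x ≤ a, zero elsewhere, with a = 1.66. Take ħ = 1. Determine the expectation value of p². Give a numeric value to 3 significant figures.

34.7

p² Ψ = −ħ² d²Ψ/dx²; ⟨p²⟩ = −ħ² ∫ Ψ*·Ψ'' dx / ∫|Ψ|² dx.
d²/dx² sin(jπx/a) = −(jπ/a)²·sin(jπx/a); on 0 ≤ x ≤ a, ∫sin²(jπx/a) dx = a/2 and ∫sin(jπx/a)·sin(lπx/a) dx = 0 for j ≠ l, so only diagonal terms survive in ∫|Ψ|² and ∫Ψ·Ψ″; ∫Ψ·Ψ′ dx = [Ψ²/2] between the walls = 0.
State is unnormalized: ∫|Ψ|² dx = 5.1162, and ∫Ψ*·(−ħ² Ψ'') dx = 177.61, so ⟨p²⟩ = 177.61 / 5.1162.
⟨p²⟩ = 34.715.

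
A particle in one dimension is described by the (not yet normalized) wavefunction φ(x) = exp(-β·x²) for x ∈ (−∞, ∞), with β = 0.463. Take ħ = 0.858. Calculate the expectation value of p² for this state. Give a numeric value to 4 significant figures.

0.3408

p² φ = −ħ² d²φ/dx²; ⟨p²⟩ = −ħ² ∫ φ*·φ'' dx / ∫|φ|² dx.
Gaussian moments: ∫x^(2j)·e^(−2βx²) dx = (2j−1)!!/(4β)^j · √(π/(2β)), odd powers integrate to 0; here √(π/(2β)) = 1.8419. Derivatives: d/dx e^(−βx²) = −2βx·e^(−βx²), d²/dx² e^(−βx²) = (4β²x² − 2β)·e^(−βx²).
State is unnormalized: ∫|φ|² dx = 1.8419, and ∫φ*·(−ħ² φ'') dx = 0.62781, so ⟨p²⟩ = 0.62781 / 1.8419.
⟨p²⟩ = 0.34084.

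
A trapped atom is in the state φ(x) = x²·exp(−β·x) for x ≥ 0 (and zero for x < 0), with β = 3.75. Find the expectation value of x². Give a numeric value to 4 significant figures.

⟨x²⟩ = ∫ x²·|φ|² dx / ∫|φ|² dx (integrals over the domain).
Every integrand reduces to terms xʲ·e^(−2βx) on [0, ∞); use ∫₀^∞ xʲ·e^(−2βx) dx = j!/(2β)^(j+1).
State is unnormalized: ∫|φ|² dx = 0.0010114, and ∫φ*·x²·φ dx = 0.00053939, so ⟨x²⟩ = 0.00053939 / 0.0010114.
⟨x²⟩ = 0.53333.

0.5333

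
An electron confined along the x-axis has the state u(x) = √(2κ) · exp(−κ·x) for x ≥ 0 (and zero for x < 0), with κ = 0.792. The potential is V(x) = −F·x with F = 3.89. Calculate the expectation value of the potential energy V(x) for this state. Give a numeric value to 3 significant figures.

⟨V⟩ = ∫ V(x)·|u|² dx.
Every integrand reduces to terms xʲ·e^(−2κx) on [0, ∞); use ∫₀^∞ xʲ·e^(−2κx) dx = j!/(2κ)^(j+1).
⟨V⟩ = -2.4558.

-2.46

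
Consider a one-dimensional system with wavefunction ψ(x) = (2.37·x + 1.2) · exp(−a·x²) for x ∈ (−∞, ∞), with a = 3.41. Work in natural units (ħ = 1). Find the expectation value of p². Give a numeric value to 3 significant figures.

4.93

p² ψ = −ħ² d²ψ/dx²; ⟨p²⟩ = −ħ² ∫ ψ*·ψ'' dx / ∫|ψ|² dx.
Expand each integrand as polynomial × e^(−2ax²) and use ∫x^(2j)·e^(−2ax²) dx = (2j−1)!!/(4a)^j · √(π/(2a)), odd powers → 0; here √(π/(2a)) = 0.67871. Differentiate with the product rule, d/dx e^(−ax²) = −2ax·e^(−ax²).
State is unnormalized: ∫|ψ|² dx = 1.2568, and ∫ψ*·(−ħ² ψ'') dx = 6.1919, so ⟨p²⟩ = 6.1919 / 1.2568.
⟨p²⟩ = 4.9266.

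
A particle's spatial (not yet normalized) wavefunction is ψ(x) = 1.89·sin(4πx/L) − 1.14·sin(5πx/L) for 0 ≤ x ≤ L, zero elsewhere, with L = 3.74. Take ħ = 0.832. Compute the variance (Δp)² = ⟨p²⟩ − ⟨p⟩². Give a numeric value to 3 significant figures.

Compute ⟨p⟩ and ⟨p²⟩ separately; (Δp)² = ⟨p²⟩ − ⟨p⟩².
d²/dx² sin(jπx/L) = −(jπ/L)²·sin(jπx/L); on 0 ≤ x ≤ L, ∫sin²(jπx/L) dx = L/2 and ∫sin(jπx/L)·sin(lπx/L) dx = 0 for j ≠ l, so only diagonal terms survive in ∫|ψ|² and ∫ψ·ψ″; ∫ψ·ψ′ dx = [ψ²/2] between the walls = 0.
Normalization: ∫|ψ|² dx = 9.1101.
⟨p⟩ = 0.0000 and ⟨p²⟩ = 8.9876.
(Δp)² = 8.9876 − (0.0000)² = 8.9876.

8.99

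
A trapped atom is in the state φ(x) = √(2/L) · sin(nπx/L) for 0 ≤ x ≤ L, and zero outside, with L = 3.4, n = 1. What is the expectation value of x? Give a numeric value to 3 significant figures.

⟨x⟩ = ∫ x·|φ|² dx (integrals over the domain).
With sin²θ = (1 − cos2θ)/2 on 0 ≤ x ≤ L: ∫sin²(nπx/L) dx = L/2, ∫x·sin²(nπx/L) dx = L²/4, ∫x²·sin²(nπx/L) dx = L³·(1/6 − 1/(4n²π²)); higher powers xᵏ the same way, integrating xᵏ·cos(2nπx/L) by parts.
⟨x⟩ = 1.7000.

1.70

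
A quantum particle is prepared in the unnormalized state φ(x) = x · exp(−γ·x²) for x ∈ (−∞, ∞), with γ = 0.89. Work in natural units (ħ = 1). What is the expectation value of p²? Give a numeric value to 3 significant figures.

2.67

p² φ = −ħ² d²φ/dx²; ⟨p²⟩ = −ħ² ∫ φ*·φ'' dx / ∫|φ|² dx.
Expand each integrand as polynomial × e^(−2γx²) and use ∫x^(2j)·e^(−2γx²) dx = (2j−1)!!/(4γ)^j · √(π/(2γ)), odd powers → 0; here √(π/(2γ)) = 1.3285. Differentiate with the product rule, d/dx e^(−γx²) = −2γx·e^(−γx²).
State is unnormalized: ∫|φ|² dx = 0.37318, and ∫φ*·(−ħ² φ'') dx = 0.99638, so ⟨p²⟩ = 0.99638 / 0.37318.
⟨p²⟩ = 2.6700.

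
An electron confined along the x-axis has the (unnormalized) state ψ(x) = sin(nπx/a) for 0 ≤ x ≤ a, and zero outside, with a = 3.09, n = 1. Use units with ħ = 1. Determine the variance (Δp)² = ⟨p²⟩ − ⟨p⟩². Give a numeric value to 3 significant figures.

1.03

Compute ⟨p⟩ and ⟨p²⟩ separately; (Δp)² = ⟨p²⟩ − ⟨p⟩².
d/dx sin(nπx/a) = (nπ/a)·cos(nπx/a) and d²/dx² sin(nπx/a) = −(nπ/a)²·sin(nπx/a); on 0 ≤ x ≤ a, ∫sin²(nπx/a) dx = a/2 and ∫sin(nπx/a)·cos(nπx/a) dx = 0.
Normalization: ∫|ψ|² dx = 1.5450.
⟨p⟩ = 0.0000 and ⟨p²⟩ = 1.0337.
(Δp)² = 1.0337 − (0.0000)² = 1.0337.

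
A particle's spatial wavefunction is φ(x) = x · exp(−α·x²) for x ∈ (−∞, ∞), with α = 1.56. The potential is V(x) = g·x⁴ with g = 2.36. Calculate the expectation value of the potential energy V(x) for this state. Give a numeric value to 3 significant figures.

0.909

⟨V⟩ = ∫ V(x)·|φ|² dx / ∫|φ|² dx.
Expand each integrand as polynomial × e^(−2αx²) and use ∫x^(2j)·e^(−2αx²) dx = (2j−1)!!/(4α)^j · √(π/(2α)), odd powers → 0; here √(π/(2α)) = 1.0035.
State is unnormalized: ∫|φ|² dx = 0.16081, and ∫φ*·V(x)·φ dx = 0.14620, so ⟨V⟩ = 0.14620 / 0.16081.
⟨V⟩ = 0.90915.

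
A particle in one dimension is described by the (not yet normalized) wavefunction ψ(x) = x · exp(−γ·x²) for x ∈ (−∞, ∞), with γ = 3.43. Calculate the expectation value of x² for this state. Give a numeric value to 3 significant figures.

0.219

⟨x²⟩ = ∫ x²·|ψ|² dx / ∫|ψ|² dx (integrals over the domain).
Expand each integrand as polynomial × e^(−2γx²) and use ∫x^(2j)·e^(−2γx²) dx = (2j−1)!!/(4γ)^j · √(π/(2γ)), odd powers → 0; here √(π/(2γ)) = 0.67673.
State is unnormalized: ∫|ψ|² dx = 0.049324, and ∫ψ*·x²·ψ dx = 0.010785, so ⟨x²⟩ = 0.010785 / 0.049324.
⟨x²⟩ = 0.21866.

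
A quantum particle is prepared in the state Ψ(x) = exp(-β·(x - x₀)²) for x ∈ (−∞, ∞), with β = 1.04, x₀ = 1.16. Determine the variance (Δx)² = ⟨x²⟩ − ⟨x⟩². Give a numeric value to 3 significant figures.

0.240

Compute ⟨x⟩ and ⟨x²⟩ separately, then (Δx)² = ⟨x²⟩ − ⟨x⟩².
Gaussian moments (u = x − x₀): ∫u^(2j)·e^(−2βu²) du = (2j−1)!!/(4β)^j · √(π/(2β)), odd powers integrate to 0; here √(π/(2β)) = 1.2290.
Normalization: ∫|Ψ|² dx = 1.2290.
⟨x⟩ = 1.1600 and ⟨x²⟩ = 1.5860.
(Δx)² = 1.5860 − (1.1600)² = 0.24038.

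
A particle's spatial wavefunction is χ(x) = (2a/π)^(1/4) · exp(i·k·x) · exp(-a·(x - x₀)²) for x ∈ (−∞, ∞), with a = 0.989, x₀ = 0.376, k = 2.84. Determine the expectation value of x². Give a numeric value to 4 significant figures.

0.3942

⟨x²⟩ = ∫ x²·|χ|² dx (integrals over the domain).
Gaussian moments (u = x − x₀): ∫u^(2j)·e^(−2au²) du = (2j−1)!!/(4a)^j · √(π/(2a)), odd powers integrate to 0; here √(π/(2a)) = 1.2603.
⟨x²⟩ = 0.39416.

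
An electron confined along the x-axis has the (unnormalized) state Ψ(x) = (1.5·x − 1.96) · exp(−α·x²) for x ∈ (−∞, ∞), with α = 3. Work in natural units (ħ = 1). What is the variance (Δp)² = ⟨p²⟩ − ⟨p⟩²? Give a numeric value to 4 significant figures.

3.279

Compute ⟨p⟩ and ⟨p²⟩ separately; (Δp)² = ⟨p²⟩ − ⟨p⟩².
Expand each integrand as polynomial × e^(−2αx²) and use ∫x^(2j)·e^(−2αx²) dx = (2j−1)!!/(4α)^j · √(π/(2α)), odd powers → 0; here √(π/(2α)) = 0.72360. Differentiate with the product rule, d/dx e^(−αx²) = −2αx·e^(−αx²).
Normalization: ∫|Ψ|² dx = 2.9155.
⟨p⟩ = 0.0000 and ⟨p²⟩ = 3.2792.
(Δp)² = 3.2792 − (0.0000)² = 3.2792.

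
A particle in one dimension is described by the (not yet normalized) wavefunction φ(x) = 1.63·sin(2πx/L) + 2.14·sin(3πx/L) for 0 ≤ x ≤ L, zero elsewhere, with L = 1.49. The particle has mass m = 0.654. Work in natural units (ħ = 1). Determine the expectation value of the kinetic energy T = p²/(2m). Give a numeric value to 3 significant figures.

24.3

T = −(ħ²/2m) d²/dx², so ⟨T⟩ = −(ħ²/2m) ∫ φ*·φ'' dx / ∫|φ|² dx; with m = 0.654.
d²/dx² sin(jπx/L) = −(jπ/L)²·sin(jπx/L); on 0 ≤ x ≤ L, ∫sin²(jπx/L) dx = L/2 and ∫sin(jπx/L)·sin(lπx/L) dx = 0 for j ≠ l, so only diagonal terms survive in ∫|φ|² and ∫φ·φ″; ∫φ·φ′ dx = [φ²/2] between the walls = 0.
State is unnormalized: ∫|φ|² dx = 5.3912, and ∫φ*·(−ħ²/2m · φ'') dx = 131.27, so ⟨T⟩ = 131.27 / 5.3912.
⟨T⟩ = 24.349.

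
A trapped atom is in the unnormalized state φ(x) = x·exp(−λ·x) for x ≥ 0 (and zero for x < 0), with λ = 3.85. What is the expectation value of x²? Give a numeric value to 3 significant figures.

0.202

⟨x²⟩ = ∫ x²·|φ|² dx / ∫|φ|² dx (integrals over the domain).
Every integrand reduces to terms xʲ·e^(−2λx) on [0, ∞); use ∫₀^∞ xʲ·e^(−2λx) dx = j!/(2λ)^(j+1).
State is unnormalized: ∫|φ|² dx = 0.0043808, and ∫φ*·x²·φ dx = 0.00088666, so ⟨x²⟩ = 0.00088666 / 0.0043808.
⟨x²⟩ = 0.20240.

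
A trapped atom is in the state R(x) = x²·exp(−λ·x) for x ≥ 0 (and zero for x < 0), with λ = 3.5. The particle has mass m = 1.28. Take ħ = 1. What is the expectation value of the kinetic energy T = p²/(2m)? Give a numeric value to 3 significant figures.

1.60

T = −(ħ²/2m) d²/dx², so ⟨T⟩ = −(ħ²/2m) ∫ R*·R'' dx / ∫|R|² dx; with m = 1.28.
Differentiate x²·exp(−λ·x) with the product rule; every integrand then reduces to terms xʲ·e^(−2λx) on [0, ∞), with ∫₀^∞ xʲ·e^(−2λx) dx = j!/(2λ)^(j+1).
State is unnormalized: ∫|R|² dx = 0.0014280, and ∫R*·(−ħ²/2m · R'') dx = 0.0022777, so ⟨T⟩ = 0.0022777 / 0.0014280.
⟨T⟩ = 1.5951.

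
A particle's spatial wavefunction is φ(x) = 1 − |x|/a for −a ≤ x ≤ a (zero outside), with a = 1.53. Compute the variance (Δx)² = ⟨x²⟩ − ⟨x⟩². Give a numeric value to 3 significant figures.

Compute ⟨x⟩ and ⟨x²⟩ separately, then (Δx)² = ⟨x²⟩ − ⟨x⟩².
φ is even, so ∫ over [−a, a] = 2∫₀ᵃ with φ = 1 − x/a there: ∫₀ᵃ (1 − x/a)² dx = a/3, ∫₀ᵃ x²(1 − x/a)² dx = a³/30, ∫₀ᵃ x⁴(1 − x/a)² dx = a⁵/105.
Normalization: ∫|φ|² dx = 1.0200.
⟨x⟩ = 0.0000 and ⟨x²⟩ = 0.23409.
(Δx)² = 0.23409 − (0.0000)² = 0.23409.

0.234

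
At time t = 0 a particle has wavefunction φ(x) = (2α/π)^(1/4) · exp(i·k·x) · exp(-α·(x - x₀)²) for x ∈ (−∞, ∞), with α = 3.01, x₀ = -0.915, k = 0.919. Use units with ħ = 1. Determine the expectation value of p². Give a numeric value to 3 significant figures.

3.85

p² φ = −ħ² d²φ/dx²; ⟨p²⟩ = −ħ² ∫ φ*·φ'' dx.
Gaussian moments (u = x − x₀): ∫u^(2j)·e^(−2αu²) du = (2j−1)!!/(4α)^j · √(π/(2α)), odd powers integrate to 0; here √(π/(2α)) = 0.72240. Derivatives: φ′ = (ik − 2αu)·φ, φ″ = ((ik − 2αu)² − 2α)·φ; the odd-in-u pieces drop out.
⟨p²⟩ = 3.8546.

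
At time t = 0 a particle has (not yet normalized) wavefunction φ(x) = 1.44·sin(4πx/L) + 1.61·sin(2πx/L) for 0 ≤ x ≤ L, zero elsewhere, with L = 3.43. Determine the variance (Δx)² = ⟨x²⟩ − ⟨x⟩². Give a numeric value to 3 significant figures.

1.41

Compute ⟨x⟩ and ⟨x²⟩ separately, then (Δx)² = ⟨x²⟩ − ⟨x⟩².
On 0 ≤ x ≤ L (j ≠ l): ∫sin²(jπx/L) dx = L/2, ∫sin(jπx/L)·sin(lπx/L) dx = 0; diagonal moments ∫x·sin²(jπx/L) dx = L²/4, ∫x²·sin²(jπx/L) dx = L³·(1/6 − 1/(4j²π²)); cross terms ∫x·sin(jπx/L)·sin(lπx/L) dx = 0 for j + l even and −4jlL²/(π²(j² − l²)²) for j + l odd, ∫x²·sin(jπx/L)·sin(lπx/L) dx = (−1)^(j+l)·4jlL³/(π²(j² − l²)²); higher powers the same way via product-to-sum and parts.
Normalization: ∫|φ|² dx = 8.0017.
⟨x⟩ = 1.7150 and ⟨x²⟩ = 4.3488.
(Δx)² = 4.3488 − (1.7150)² = 1.4076.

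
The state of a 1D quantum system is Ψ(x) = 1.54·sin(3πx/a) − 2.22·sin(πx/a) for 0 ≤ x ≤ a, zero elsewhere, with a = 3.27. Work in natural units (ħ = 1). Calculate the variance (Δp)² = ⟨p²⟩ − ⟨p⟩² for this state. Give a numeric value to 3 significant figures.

Compute ⟨p⟩ and ⟨p²⟩ separately; (Δp)² = ⟨p²⟩ − ⟨p⟩².
d²/dx² sin(jπx/a) = −(jπ/a)²·sin(jπx/a); on 0 ≤ x ≤ a, ∫sin²(jπx/a) dx = a/2 and ∫sin(jπx/a)·sin(lπx/a) dx = 0 for j ≠ l, so only diagonal terms survive in ∫|Ψ|² and ∫Ψ·Ψ″; ∫Ψ·Ψ′ dx = [Ψ²/2] between the walls = 0.
Normalization: ∫|Ψ|² dx = 11.936.
⟨p⟩ = 0.0000 and ⟨p²⟩ = 3.3219.
(Δp)² = 3.3219 − (0.0000)² = 3.3219.

3.32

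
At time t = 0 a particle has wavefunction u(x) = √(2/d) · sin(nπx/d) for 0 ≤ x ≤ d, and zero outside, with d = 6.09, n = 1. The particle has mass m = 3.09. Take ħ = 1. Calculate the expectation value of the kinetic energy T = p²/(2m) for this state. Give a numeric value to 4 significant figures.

T = −(ħ²/2m) d²/dx², so ⟨T⟩ = −(ħ²/2m) ∫ u*·u'' dx; with m = 3.09.
d/dx sin(nπx/d) = (nπ/d)·cos(nπx/d) and d²/dx² sin(nπx/d) = −(nπ/d)²·sin(nπx/d); on 0 ≤ x ≤ d, ∫sin²(nπx/d) dx = d/2 and ∫sin(nπx/d)·cos(nπx/d) dx = 0.
⟨T⟩ = 0.043060.

0.04306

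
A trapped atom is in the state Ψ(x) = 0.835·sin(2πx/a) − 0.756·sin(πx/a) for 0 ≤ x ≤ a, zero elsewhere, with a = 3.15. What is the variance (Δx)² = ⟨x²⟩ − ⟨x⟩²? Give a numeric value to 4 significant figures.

Compute ⟨x⟩ and ⟨x²⟩ separately, then (Δx)² = ⟨x²⟩ − ⟨x⟩².
On 0 ≤ x ≤ a (j ≠ l): ∫sin²(jπx/a) dx = a/2, ∫sin(jπx/a)·sin(lπx/a) dx = 0; diagonal moments ∫x·sin²(jπx/a) dx = a²/4, ∫x²·sin²(jπx/a) dx = a³·(1/6 − 1/(4j²π²)); cross terms ∫x·sin(jπx/a)·sin(lπx/a) dx = 0 for j + l even and −4jla²/(π²(j² − l²)²) for j + l odd, ∫x²·sin(jπx/a)·sin(lπx/a) dx = (−1)^(j+l)·4jla³/(π²(j² − l²)²); higher powers the same way via product-to-sum and parts.
Normalization: ∫|Ψ|² dx = 1.9983.
⟨x⟩ = 2.1396 and ⟨x²⟩ = 4.7905.
(Δx)² = 4.7905 − (2.1396)² = 0.21259.

0.2126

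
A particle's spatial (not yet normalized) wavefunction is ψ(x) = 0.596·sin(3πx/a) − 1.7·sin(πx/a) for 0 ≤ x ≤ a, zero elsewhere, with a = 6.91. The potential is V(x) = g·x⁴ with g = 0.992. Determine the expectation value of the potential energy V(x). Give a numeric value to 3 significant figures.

190.

⟨V⟩ = ∫ V(x)·|ψ|² dx / ∫|ψ|² dx.
On 0 ≤ x ≤ a (j ≠ l): ∫sin²(jπx/a) dx = a/2, ∫sin(jπx/a)·sin(lπx/a) dx = 0; diagonal moments ∫x·sin²(jπx/a) dx = a²/4, ∫x²·sin²(jπx/a) dx = a³·(1/6 − 1/(4j²π²)); cross terms ∫x·sin(jπx/a)·sin(lπx/a) dx = 0 for j + l even and −4jla²/(π²(j² − l²)²) for j + l odd, ∫x²·sin(jπx/a)·sin(lπx/a) dx = (−1)^(j+l)·4jla³/(π²(j² − l²)²); higher powers the same way via product-to-sum and parts.
State is unnormalized: ∫|ψ|² dx = 11.212, and ∫ψ*·V(x)·ψ dx = 2125.9, so ⟨V⟩ = 2125.9 / 11.212.
⟨V⟩ = 189.60.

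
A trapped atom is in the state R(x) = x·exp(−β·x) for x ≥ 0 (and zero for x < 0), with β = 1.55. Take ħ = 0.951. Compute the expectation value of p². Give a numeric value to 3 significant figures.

p² R = −ħ² d²R/dx²; ⟨p²⟩ = −ħ² ∫ R*·R'' dx / ∫|R|² dx.
Differentiate x·exp(−β·x) with the product rule; every integrand then reduces to terms xʲ·e^(−2βx) on [0, ∞), with ∫₀^∞ xʲ·e^(−2βx) dx = j!/(2β)^(j+1).
State is unnormalized: ∫|R|² dx = 0.067134, and ∫R*·(−ħ² R'') dx = 0.14587, so ⟨p²⟩ = 0.14587 / 0.067134.
⟨p²⟩ = 2.1728.

2.17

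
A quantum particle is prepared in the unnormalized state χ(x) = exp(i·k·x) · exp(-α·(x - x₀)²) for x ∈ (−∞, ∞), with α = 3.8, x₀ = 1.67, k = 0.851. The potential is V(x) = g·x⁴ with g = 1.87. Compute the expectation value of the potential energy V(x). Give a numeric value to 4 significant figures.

16.63

⟨V⟩ = ∫ V(x)·|χ|² dx / ∫|χ|² dx.
Gaussian moments (u = x − x₀): ∫u^(2j)·e^(−2αu²) du = (2j−1)!!/(4α)^j · √(π/(2α)), odd powers integrate to 0; here √(π/(2α)) = 0.64294.
State is unnormalized: ∫|χ|² dx = 0.64294, and ∫χ*·V(x)·χ dx = 10.691, so ⟨V⟩ = 10.691 / 0.64294.
⟨V⟩ = 16.628.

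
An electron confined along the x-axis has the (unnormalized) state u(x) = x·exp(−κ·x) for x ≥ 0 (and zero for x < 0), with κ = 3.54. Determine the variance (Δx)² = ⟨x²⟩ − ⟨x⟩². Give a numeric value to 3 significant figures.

Compute ⟨x⟩ and ⟨x²⟩ separately, then (Δx)² = ⟨x²⟩ − ⟨x⟩².
Every integrand reduces to terms xʲ·e^(−2κx) on [0, ∞); use ∫₀^∞ xʲ·e^(−2κx) dx = j!/(2κ)^(j+1).
Normalization: ∫|u|² dx = 0.0056355.
⟨x⟩ = 0.42373 and ⟨x²⟩ = 0.23939.
(Δx)² = 0.23939 − (0.42373)² = 0.059849.

0.0598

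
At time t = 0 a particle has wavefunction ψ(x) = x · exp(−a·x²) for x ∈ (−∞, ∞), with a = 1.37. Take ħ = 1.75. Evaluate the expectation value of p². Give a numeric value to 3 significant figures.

12.6

p² ψ = −ħ² d²ψ/dx²; ⟨p²⟩ = −ħ² ∫ ψ*·ψ'' dx / ∫|ψ|² dx.
Expand each integrand as polynomial × e^(−2ax²) and use ∫x^(2j)·e^(−2ax²) dx = (2j−1)!!/(4a)^j · √(π/(2a)), odd powers → 0; here √(π/(2a)) = 1.0708. Differentiate with the product rule, d/dx e^(−ax²) = −2ax·e^(−ax²).
State is unnormalized: ∫|ψ|² dx = 0.19540, and ∫ψ*·(−ħ² ψ'') dx = 2.4594, so ⟨p²⟩ = 2.4594 / 0.19540.
⟨p²⟩ = 12.587.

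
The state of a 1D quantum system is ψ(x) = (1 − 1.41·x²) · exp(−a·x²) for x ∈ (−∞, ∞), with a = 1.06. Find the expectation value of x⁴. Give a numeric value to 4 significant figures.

⟨x⁴⟩ = ∫ x⁴·|ψ|² dx / ∫|ψ|² dx (integrals over the domain).
Expand each integrand as polynomial × e^(−2ax²) and use ∫x^(2j)·e^(−2ax²) dx = (2j−1)!!/(4a)^j · √(π/(2a)), odd powers → 0; here √(π/(2a)) = 1.2173.
State is unnormalized: ∫|ψ|² dx = 0.81155, and ∫ψ*·x⁴·ψ dx = 0.31387, so ⟨x⁴⟩ = 0.31387 / 0.81155.
⟨x⁴⟩ = 0.38675.

0.3868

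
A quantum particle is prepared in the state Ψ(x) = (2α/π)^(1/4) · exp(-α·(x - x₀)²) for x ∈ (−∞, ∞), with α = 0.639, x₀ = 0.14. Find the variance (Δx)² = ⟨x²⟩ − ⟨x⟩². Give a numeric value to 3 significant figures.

Compute ⟨x⟩ and ⟨x²⟩ separately, then (Δx)² = ⟨x²⟩ − ⟨x⟩².
Gaussian moments (u = x − x₀): ∫u^(2j)·e^(−2αu²) du = (2j−1)!!/(4α)^j · √(π/(2α)), odd powers integrate to 0; here √(π/(2α)) = 1.5679.
⟨x⟩ = 0.14000 and ⟨x²⟩ = 0.41084.
(Δx)² = 0.41084 − (0.14000)² = 0.39124.

0.391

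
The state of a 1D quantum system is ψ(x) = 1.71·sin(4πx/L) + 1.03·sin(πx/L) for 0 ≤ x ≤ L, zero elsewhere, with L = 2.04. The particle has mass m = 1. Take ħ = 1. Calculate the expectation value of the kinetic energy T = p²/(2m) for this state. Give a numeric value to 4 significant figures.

14.24

T = −(ħ²/2m) d²/dx², so ⟨T⟩ = −(ħ²/2m) ∫ ψ*·ψ'' dx / ∫|ψ|² dx; with m = 1.
d²/dx² sin(jπx/L) = −(jπ/L)²·sin(jπx/L); on 0 ≤ x ≤ L, ∫sin²(jπx/L) dx = L/2 and ∫sin(jπx/L)·sin(lπx/L) dx = 0 for j ≠ l, so only diagonal terms survive in ∫|ψ|² and ∫ψ·ψ″; ∫ψ·ψ′ dx = [ψ²/2] between the walls = 0.
State is unnormalized: ∫|ψ|² dx = 4.0647, and ∫ψ*·(−ħ²/2m · ψ'') dx = 57.871, so ⟨T⟩ = 57.871 / 4.0647.
⟨T⟩ = 14.237.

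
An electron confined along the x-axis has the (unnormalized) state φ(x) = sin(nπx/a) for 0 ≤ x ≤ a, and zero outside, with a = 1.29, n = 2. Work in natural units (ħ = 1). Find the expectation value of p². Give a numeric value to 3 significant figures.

p² φ = −ħ² d²φ/dx²; ⟨p²⟩ = −ħ² ∫ φ*·φ'' dx / ∫|φ|² dx.
d/dx sin(nπx/a) = (nπ/a)·cos(nπx/a) and d²/dx² sin(nπx/a) = −(nπ/a)²·sin(nπx/a); on 0 ≤ x ≤ a, ∫sin²(nπx/a) dx = a/2 and ∫sin(nπx/a)·cos(nπx/a) dx = 0.
State is unnormalized: ∫|φ|² dx = 0.64500, and ∫φ*·(−ħ² φ'') dx = 15.302, so ⟨p²⟩ = 15.302 / 0.64500.
⟨p²⟩ = 23.724.

23.7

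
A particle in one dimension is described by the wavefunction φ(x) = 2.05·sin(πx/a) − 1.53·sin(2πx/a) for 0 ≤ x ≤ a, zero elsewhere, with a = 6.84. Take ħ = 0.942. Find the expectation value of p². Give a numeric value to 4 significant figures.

p² φ = −ħ² d²φ/dx²; ⟨p²⟩ = −ħ² ∫ φ*·φ'' dx / ∫|φ|² dx.
d²/dx² sin(jπx/a) = −(jπ/a)²·sin(jπx/a); on 0 ≤ x ≤ a, ∫sin²(jπx/a) dx = a/2 and ∫sin(jπx/a)·sin(lπx/a) dx = 0 for j ≠ l, so only diagonal terms survive in ∫|φ|² and ∫φ·φ″; ∫φ·φ′ dx = [φ²/2] between the walls = 0.
State is unnormalized: ∫|φ|² dx = 22.378, and ∫φ*·(−ħ² φ'') dx = 8.6850, so ⟨p²⟩ = 8.6850 / 22.378.
⟨p²⟩ = 0.38810.

0.3881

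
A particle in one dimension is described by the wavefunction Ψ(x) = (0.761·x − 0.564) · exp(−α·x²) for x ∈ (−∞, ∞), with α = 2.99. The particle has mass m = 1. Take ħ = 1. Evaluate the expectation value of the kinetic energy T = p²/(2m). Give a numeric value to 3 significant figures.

1.89

T = −(ħ²/2m) d²/dx², so ⟨T⟩ = −(ħ²/2m) ∫ Ψ*·Ψ'' dx / ∫|Ψ|² dx; with m = 1.
Expand each integrand as polynomial × e^(−2αx²) and use ∫x^(2j)·e^(−2αx²) dx = (2j−1)!!/(4α)^j · √(π/(2α)), odd powers → 0; here √(π/(2α)) = 0.72481. Differentiate with the product rule, d/dx e^(−αx²) = −2αx·e^(−αx²).
State is unnormalized: ∫|Ψ|² dx = 0.26566, and ∫Ψ*·(−ħ²/2m · Ψ'') dx = 0.50209, so ⟨T⟩ = 0.50209 / 0.26566.
⟨T⟩ = 1.8900.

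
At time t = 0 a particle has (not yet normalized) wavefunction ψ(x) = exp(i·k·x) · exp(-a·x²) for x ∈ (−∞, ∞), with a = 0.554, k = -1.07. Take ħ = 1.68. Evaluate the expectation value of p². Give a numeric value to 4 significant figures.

p² ψ = −ħ² d²ψ/dx²; ⟨p²⟩ = −ħ² ∫ ψ*·ψ'' dx / ∫|ψ|² dx.
Gaussian moments: ∫x^(2j)·e^(−2ax²) dx = (2j−1)!!/(4a)^j · √(π/(2a)), odd powers integrate to 0; here √(π/(2a)) = 1.6839. Derivatives: ψ′ = (ik − 2ax)·ψ, ψ″ = ((ik − 2ax)² − 2a)·ψ; the odd-in-x pieces drop out.
State is unnormalized: ∫|ψ|² dx = 1.6839, and ∫ψ*·(−ħ² ψ'') dx = 8.0741, so ⟨p²⟩ = 8.0741 / 1.6839.
⟨p²⟩ = 4.7950.

4.795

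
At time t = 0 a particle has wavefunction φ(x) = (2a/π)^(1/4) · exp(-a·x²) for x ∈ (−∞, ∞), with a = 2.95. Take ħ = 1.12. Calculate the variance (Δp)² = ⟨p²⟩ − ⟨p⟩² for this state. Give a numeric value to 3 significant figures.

3.70

Compute ⟨p⟩ and ⟨p²⟩ separately; (Δp)² = ⟨p²⟩ − ⟨p⟩².
Gaussian moments: ∫x^(2j)·e^(−2ax²) dx = (2j−1)!!/(4a)^j · √(π/(2a)), odd powers integrate to 0; here √(π/(2a)) = 0.72971. Derivatives: d/dx e^(−ax²) = −2ax·e^(−ax²), d²/dx² e^(−ax²) = (4a²x² − 2a)·e^(−ax²).
⟨p⟩ = 0.0000 and ⟨p²⟩ = 3.7005.
(Δp)² = 3.7005 − (0.0000)² = 3.7005.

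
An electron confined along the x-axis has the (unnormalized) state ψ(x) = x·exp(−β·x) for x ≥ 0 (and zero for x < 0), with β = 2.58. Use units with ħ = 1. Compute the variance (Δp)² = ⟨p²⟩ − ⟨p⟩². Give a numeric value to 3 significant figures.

Compute ⟨p⟩ and ⟨p²⟩ separately; (Δp)² = ⟨p²⟩ − ⟨p⟩².
Differentiate x·exp(−β·x) with the product rule; every integrand then reduces to terms xʲ·e^(−2βx) on [0, ∞), with ∫₀^∞ xʲ·e^(−2βx) dx = j!/(2β)^(j+1).
Normalization: ∫|ψ|² dx = 0.014557.
⟨p⟩ = 0.0000 and ⟨p²⟩ = 6.6564.
(Δp)² = 6.6564 − (0.0000)² = 6.6564.

6.66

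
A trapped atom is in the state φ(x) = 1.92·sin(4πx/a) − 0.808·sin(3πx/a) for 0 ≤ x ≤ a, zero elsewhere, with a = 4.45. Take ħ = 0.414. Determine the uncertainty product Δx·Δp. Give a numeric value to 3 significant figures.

Δx = √(⟨x²⟩−⟨x⟩²), Δp = √(⟨p²⟩−⟨p⟩²).
On 0 ≤ x ≤ a (j ≠ l): ∫sin²(jπx/a) dx = a/2, ∫sin(jπx/a)·sin(lπx/a) dx = 0; diagonal moments ∫x·sin²(jπx/a) dx = a²/4, ∫x²·sin²(jπx/a) dx = a³·(1/6 − 1/(4j²π²)); cross terms ∫x·sin(jπx/a)·sin(lπx/a) dx = 0 for j + l even and −4jla²/(π²(j² − l²)²) for j + l odd, ∫x²·sin(jπx/a)·sin(lπx/a) dx = (−1)^(j+l)·4jla³/(π²(j² − l²)²); higher powers the same way via product-to-sum and parts. d²/dx² sin(jπx/a) = −(jπ/a)²·sin(jπx/a); on 0 ≤ x ≤ a, ∫sin²(jπx/a) dx = a/2 and ∫sin(jπx/a)·sin(lπx/a) dx = 0 for j ≠ l, so only diagonal terms survive in ∫|φ|² and ∫φ·φ″; ∫φ·φ′ dx = [φ²/2] between the walls = 0.
Normalization: ∫|φ|² dx = 9.6549.
⟨x⟩ = 2.8566, ⟨x²⟩ = 9.3415 ⇒ Δx = 1.0868.
⟨p⟩ = 0.0000, ⟨p²⟩ = 1.2768 ⇒ Δp = 1.1300.
Δx·Δp = 1.2281.

1.23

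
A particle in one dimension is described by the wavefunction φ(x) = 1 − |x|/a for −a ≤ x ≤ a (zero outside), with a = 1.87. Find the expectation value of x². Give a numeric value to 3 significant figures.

⟨x²⟩ = ∫ x²·|φ|² dx / ∫|φ|² dx (integrals over the domain).
φ is even, so ∫ over [−a, a] = 2∫₀ᵃ with φ = 1 − x/a there: ∫₀ᵃ (1 − x/a)² dx = a/3, ∫₀ᵃ x²(1 − x/a)² dx = a³/30, ∫₀ᵃ x⁴(1 − x/a)² dx = a⁵/105.
State is unnormalized: ∫|φ|² dx = 1.2467, and ∫φ*·x²·φ dx = 0.43595, so ⟨x²⟩ = 0.43595 / 1.2467.
⟨x²⟩ = 0.34969.

0.350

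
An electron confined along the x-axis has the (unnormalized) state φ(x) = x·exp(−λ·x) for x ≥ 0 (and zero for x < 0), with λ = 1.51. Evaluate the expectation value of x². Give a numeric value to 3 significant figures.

1.32

⟨x²⟩ = ∫ x²·|φ|² dx / ∫|φ|² dx (integrals over the domain).
Every integrand reduces to terms xʲ·e^(−2λx) on [0, ∞); use ∫₀^∞ xʲ·e^(−2λx) dx = j!/(2λ)^(j+1).
State is unnormalized: ∫|φ|² dx = 0.072612, and ∫φ*·x²·φ dx = 0.095538, so ⟨x²⟩ = 0.095538 / 0.072612.
⟨x²⟩ = 1.3157.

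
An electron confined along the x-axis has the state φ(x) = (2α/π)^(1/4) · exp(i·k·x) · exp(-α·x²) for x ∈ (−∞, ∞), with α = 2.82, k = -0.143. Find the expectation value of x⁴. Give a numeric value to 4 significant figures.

⟨x⁴⟩ = ∫ x⁴·|φ|² dx (integrals over the domain).
Gaussian moments: ∫x^(2j)·e^(−2αx²) dx = (2j−1)!!/(4α)^j · √(π/(2α)), odd powers integrate to 0; here √(π/(2α)) = 0.74634.
⟨x⁴⟩ = 0.023578.

0.02358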